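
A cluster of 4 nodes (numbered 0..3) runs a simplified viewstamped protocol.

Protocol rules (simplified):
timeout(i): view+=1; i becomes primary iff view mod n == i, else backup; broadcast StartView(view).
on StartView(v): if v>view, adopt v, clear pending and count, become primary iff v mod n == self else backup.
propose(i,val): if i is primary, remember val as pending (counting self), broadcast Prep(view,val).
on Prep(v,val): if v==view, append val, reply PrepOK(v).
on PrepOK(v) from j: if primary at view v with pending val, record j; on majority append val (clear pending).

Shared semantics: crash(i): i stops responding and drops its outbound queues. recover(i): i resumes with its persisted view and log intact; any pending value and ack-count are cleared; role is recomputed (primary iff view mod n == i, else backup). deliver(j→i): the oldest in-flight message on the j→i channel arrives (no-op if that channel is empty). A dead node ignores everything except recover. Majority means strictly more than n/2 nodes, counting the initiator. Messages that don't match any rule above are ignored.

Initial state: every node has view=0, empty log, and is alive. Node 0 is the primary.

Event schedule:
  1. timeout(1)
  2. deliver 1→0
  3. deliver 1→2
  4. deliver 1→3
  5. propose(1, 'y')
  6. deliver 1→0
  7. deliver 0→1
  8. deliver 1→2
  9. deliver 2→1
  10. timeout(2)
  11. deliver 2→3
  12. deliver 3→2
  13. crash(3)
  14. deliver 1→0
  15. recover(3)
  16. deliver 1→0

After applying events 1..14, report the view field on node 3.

2

e1 timeout(1): 1[prim,v=1,-]
e2 deliver 1→0: 0[back,v=1,-]
e3 deliver 1→2: 2[back,v=1,-]
e4 deliver 1→3: 3[back,v=1,-]
e5 propose(1,'y'): ·
e6 deliver 1→0: 0[back,v=1,y]
e7 deliver 0→1: ·
e8 deliver 1→2: 2[back,v=1,y]
e9 deliver 2→1: 1[prim,v=1,y]
e10 timeout(2): 2[prim,v=2,y]
e11 deliver 2→3: 3[back,v=2,-]
e12 deliver 3→2: ·
e13 crash(3): 3[✗back,v=2,-]
e14 deliver 1→0: ·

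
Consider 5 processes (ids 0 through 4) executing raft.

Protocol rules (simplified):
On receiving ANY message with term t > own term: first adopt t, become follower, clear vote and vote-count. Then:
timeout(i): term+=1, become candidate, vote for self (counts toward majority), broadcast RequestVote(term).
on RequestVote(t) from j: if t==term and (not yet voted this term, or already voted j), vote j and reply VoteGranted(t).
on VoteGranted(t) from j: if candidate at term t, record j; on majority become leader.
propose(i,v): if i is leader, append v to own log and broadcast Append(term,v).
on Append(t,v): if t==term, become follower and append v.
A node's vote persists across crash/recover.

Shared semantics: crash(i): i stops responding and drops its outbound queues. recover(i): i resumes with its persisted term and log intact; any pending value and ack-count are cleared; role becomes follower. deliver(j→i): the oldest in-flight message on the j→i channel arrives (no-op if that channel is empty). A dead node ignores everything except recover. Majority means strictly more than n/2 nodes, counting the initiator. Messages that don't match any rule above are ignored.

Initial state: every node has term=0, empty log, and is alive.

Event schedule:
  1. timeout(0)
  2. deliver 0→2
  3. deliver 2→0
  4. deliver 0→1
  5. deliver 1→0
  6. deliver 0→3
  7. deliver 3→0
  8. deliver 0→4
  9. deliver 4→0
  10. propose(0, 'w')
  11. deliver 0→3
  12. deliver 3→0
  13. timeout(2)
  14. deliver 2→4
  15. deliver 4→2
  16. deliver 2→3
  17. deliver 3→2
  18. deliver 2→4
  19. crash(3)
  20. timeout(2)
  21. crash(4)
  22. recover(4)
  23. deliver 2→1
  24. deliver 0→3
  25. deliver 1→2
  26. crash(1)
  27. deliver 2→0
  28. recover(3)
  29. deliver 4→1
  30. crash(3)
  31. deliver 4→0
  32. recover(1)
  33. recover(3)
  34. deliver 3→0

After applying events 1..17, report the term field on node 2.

2

after 1 — timeout(0): n0:cand/t1/[-]
after 2 — deliver 0→2: n2:foll/t1/[-]
after 3 — deliver 2→0: ·
after 4 — deliver 0→1: n1:foll/t1/[-]
after 5 — deliver 1→0: n0:lead/t1/[-]
after 6 — deliver 0→3: n3:foll/t1/[-]
after 7 — deliver 3→0: ·
after 8 — deliver 0→4: n4:foll/t1/[-]
after 9 — deliver 4→0: ·
after 10 — propose(0,'w'): n0:lead/t1/[w]
after 11 — deliver 0→3: n3:foll/t1/[w]
after 12 — deliver 3→0: ·
after 13 — timeout(2): n2:cand/t2/[-]
after 14 — deliver 2→4: n4:foll/t2/[-]
after 15 — deliver 4→2: ·
after 16 — deliver 2→3: n3:foll/t2/[w]
after 17 — deliver 3→2: n2:lead/t2/[-]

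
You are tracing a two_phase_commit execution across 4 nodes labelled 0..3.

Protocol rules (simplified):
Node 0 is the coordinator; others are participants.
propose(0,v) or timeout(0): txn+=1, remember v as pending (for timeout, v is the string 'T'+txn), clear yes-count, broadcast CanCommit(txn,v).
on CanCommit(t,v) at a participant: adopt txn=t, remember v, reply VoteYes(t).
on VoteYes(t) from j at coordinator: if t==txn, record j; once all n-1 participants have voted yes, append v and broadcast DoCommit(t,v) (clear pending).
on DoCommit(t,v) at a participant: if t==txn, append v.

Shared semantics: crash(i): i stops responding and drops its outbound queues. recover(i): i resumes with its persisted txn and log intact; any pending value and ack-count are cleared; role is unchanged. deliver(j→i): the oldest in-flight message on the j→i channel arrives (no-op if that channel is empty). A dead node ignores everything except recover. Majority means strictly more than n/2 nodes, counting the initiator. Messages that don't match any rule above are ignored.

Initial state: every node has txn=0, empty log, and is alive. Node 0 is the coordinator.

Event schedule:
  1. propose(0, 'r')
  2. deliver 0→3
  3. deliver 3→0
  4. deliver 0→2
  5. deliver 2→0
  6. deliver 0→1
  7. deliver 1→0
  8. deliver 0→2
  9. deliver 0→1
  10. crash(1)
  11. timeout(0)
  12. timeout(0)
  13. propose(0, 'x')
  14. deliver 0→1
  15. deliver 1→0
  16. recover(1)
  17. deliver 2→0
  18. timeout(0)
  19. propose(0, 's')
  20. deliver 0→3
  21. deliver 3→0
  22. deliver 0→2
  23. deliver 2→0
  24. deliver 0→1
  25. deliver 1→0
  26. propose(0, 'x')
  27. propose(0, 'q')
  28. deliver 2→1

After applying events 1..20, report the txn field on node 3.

1

step 1 propose(0,'r'): 0={coor,t=1,log=-}
step 2 deliver 0→3: 3={part,t=1,log=-}
step 3 deliver 3→0: —
step 4 deliver 0→2: 2={part,t=1,log=-}
step 5 deliver 2→0: —
step 6 deliver 0→1: 1={part,t=1,log=-}
step 7 deliver 1→0: 0={coor,t=1,log=r}
step 8 deliver 0→2: 2={part,t=1,log=r}
step 9 deliver 0→1: 1={part,t=1,log=r}
step 10 crash(1): 1={✗part,t=1,log=r}
step 11 timeout(0): 0={coor,t=2,log=r}
step 12 timeout(0): 0={coor,t=3,log=r}
step 13 propose(0,'x'): 0={coor,t=4,log=r}
step 14 deliver 0→1: —
step 15 deliver 1→0: —
step 16 recover(1): 1={part,t=1,log=r}
step 17 deliver 2→0: —
step 18 timeout(0): 0={coor,t=5,log=r}
step 19 propose(0,'s'): 0={coor,t=6,log=r}
step 20 deliver 0→3: 3={part,t=1,log=r}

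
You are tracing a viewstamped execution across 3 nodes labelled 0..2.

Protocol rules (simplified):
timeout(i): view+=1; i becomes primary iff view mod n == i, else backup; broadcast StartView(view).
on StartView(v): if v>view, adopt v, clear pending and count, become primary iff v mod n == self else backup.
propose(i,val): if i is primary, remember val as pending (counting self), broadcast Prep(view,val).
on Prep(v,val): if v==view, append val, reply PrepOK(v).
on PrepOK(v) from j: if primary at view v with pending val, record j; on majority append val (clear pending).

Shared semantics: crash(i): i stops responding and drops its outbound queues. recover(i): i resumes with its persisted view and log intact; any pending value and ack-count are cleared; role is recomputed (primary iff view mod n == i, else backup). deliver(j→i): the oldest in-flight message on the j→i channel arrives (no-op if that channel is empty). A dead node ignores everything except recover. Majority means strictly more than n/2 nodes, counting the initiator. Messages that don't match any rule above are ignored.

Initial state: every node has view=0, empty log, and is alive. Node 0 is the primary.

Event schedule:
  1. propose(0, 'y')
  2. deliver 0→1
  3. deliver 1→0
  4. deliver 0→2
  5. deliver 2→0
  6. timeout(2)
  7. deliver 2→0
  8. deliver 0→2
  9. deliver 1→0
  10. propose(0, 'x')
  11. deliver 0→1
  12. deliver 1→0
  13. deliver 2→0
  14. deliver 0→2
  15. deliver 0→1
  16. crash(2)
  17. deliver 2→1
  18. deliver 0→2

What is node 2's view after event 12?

e1 propose(0,'y'): ·
e2 deliver 0→1: 1[back,v=0,y]
e3 deliver 1→0: 0[prim,v=0,y]
e4 deliver 0→2: 2[back,v=0,y]
e5 deliver 2→0: ·
e6 timeout(2): 2[back,v=1,y]
e7 deliver 2→0: 0[back,v=1,y]
e8 deliver 0→2: ·
e9 deliver 1→0: ·
e10 propose(0,'x'): ·
e11 deliver 0→1: ·
e12 deliver 1→0: ·

1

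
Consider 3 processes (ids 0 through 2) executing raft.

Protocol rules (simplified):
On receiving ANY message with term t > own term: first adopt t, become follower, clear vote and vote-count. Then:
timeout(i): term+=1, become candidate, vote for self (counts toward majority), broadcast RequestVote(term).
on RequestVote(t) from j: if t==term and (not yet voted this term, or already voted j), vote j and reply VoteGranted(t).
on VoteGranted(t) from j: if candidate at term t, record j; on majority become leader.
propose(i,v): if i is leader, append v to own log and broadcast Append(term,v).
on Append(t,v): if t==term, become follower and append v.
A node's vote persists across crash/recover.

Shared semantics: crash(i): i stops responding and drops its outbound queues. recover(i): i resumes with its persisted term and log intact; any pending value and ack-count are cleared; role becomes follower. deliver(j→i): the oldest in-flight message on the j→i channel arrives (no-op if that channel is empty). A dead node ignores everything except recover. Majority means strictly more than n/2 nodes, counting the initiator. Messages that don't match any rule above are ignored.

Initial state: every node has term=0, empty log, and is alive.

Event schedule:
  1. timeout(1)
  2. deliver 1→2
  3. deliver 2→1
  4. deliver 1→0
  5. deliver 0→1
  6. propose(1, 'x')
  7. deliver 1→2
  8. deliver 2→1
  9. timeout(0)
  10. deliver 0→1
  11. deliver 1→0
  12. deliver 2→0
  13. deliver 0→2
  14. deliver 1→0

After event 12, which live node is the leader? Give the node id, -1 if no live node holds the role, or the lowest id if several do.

step 1 timeout(1): 1={cand,t=1,log=-}
step 2 deliver 1→2: 2={foll,t=1,log=-}
step 3 deliver 2→1: 1={lead,t=1,log=-}
step 4 deliver 1→0: 0={foll,t=1,log=-}
step 5 deliver 0→1: —
step 6 propose(1,'x'): 1={lead,t=1,log=x}
step 7 deliver 1→2: 2={foll,t=1,log=x}
step 8 deliver 2→1: —
step 9 timeout(0): 0={cand,t=2,log=-}
step 10 deliver 0→1: 1={foll,t=2,log=x}
step 11 deliver 1→0: —
step 12 deliver 2→0: —

-1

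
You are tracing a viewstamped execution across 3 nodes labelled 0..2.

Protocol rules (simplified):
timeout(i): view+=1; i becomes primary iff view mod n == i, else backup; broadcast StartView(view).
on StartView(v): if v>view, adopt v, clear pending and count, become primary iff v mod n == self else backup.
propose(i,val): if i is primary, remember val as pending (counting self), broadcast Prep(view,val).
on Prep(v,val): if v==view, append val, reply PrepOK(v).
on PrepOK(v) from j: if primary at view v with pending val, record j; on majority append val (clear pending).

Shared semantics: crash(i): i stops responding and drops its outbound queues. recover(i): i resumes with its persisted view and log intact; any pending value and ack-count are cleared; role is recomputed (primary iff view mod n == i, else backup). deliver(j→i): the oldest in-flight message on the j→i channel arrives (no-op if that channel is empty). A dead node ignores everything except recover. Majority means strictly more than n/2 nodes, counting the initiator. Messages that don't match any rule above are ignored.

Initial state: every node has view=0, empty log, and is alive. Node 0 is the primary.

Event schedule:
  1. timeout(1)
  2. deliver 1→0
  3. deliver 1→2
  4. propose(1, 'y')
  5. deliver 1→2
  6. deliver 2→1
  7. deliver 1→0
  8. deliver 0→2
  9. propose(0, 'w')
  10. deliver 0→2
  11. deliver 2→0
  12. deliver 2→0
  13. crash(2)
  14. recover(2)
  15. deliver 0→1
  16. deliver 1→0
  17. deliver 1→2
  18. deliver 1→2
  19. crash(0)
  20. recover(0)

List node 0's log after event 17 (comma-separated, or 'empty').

[1] timeout(1) → N1(prim v1 [-])
[2] deliver 1→0 → N0(back v1 [-])
[3] deliver 1→2 → N2(back v1 [-])
[4] propose(1,'y') → ∅
[5] deliver 1→2 → N2(back v1 [y])
[6] deliver 2→1 → N1(prim v1 [y])
[7] deliver 1→0 → N0(back v1 [y])
[8] deliver 0→2 → ∅
[9] propose(0,'w') → ∅
[10] deliver 0→2 → ∅
[11] deliver 2→0 → ∅
[12] deliver 2→0 → ∅
[13] crash(2) → N2(✗back v1 [y])
[14] recover(2) → N2(back v1 [y])
[15] deliver 0→1 → ∅
[16] deliver 1→0 → ∅
[17] deliver 1→2 → ∅

y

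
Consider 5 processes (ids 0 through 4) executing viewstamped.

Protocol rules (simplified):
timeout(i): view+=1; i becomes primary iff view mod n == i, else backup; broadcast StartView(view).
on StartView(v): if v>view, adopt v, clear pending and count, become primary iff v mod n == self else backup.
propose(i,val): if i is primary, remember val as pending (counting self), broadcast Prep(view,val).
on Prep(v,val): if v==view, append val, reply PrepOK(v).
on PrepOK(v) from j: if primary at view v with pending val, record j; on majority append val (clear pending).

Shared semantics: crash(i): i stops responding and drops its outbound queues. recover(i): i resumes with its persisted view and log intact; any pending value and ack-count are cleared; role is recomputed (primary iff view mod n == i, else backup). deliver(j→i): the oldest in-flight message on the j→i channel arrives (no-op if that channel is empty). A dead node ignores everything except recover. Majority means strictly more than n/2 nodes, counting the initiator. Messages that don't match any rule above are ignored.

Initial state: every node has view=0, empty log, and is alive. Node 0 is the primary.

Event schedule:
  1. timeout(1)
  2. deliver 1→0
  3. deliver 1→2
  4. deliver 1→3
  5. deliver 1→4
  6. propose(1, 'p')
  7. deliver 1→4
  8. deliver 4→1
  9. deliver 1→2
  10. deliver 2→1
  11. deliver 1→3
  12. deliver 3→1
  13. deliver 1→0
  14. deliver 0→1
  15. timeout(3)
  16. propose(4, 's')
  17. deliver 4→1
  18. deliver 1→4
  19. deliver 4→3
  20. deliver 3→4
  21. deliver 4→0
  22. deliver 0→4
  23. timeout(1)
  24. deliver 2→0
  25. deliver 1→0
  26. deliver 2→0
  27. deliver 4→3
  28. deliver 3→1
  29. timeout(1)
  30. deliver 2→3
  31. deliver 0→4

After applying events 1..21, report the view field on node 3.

2

1. timeout(1):  <1:prim v1 ->
2. deliver 1→0:  <0:back v1 ->
3. deliver 1→2:  <2:back v1 ->
4. deliver 1→3:  <3:back v1 ->
5. deliver 1→4:  <4:back v1 ->
6. propose(1,'p'):  nop
7. deliver 1→4:  <4:back v1 p>
8. deliver 4→1:  nop
9. deliver 1→2:  <2:back v1 p>
10. deliver 2→1:  <1:prim v1 p>
11. deliver 1→3:  <3:back v1 p>
12. deliver 3→1:  nop
13. deliver 1→0:  <0:back v1 p>
14. deliver 0→1:  nop
15. timeout(3):  <3:back v2 p>
16. propose(4,'s'):  nop
17. deliver 4→1:  nop
18. deliver 1→4:  nop
19. deliver 4→3:  nop
20. deliver 3→4:  <4:back v2 p>
21. deliver 4→0:  nop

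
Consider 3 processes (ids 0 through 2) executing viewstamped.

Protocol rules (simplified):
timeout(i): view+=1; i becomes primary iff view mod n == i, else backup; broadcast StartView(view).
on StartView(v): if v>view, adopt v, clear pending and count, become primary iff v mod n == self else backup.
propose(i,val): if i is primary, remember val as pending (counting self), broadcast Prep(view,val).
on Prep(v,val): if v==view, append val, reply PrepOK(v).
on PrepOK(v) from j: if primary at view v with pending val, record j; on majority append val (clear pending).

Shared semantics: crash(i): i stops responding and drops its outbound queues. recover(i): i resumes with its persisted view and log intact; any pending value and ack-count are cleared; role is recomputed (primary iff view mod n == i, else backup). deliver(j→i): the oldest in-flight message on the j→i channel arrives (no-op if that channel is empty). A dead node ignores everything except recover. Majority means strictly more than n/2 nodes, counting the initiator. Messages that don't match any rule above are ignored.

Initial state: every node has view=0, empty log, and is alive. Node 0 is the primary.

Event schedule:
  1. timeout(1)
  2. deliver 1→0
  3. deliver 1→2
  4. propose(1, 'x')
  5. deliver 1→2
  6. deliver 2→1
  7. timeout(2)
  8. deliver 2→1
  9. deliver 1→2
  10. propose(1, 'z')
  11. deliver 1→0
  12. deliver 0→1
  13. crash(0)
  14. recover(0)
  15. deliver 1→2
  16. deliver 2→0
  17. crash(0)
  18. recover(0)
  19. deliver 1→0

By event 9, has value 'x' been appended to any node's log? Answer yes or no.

after 1 — timeout(1): n1:prim/v1/[-]
after 2 — deliver 1→0: n0:back/v1/[-]
after 3 — deliver 1→2: n2:back/v1/[-]
after 4 — propose(1,'x'): ·
after 5 — deliver 1→2: n2:back/v1/[x]
after 6 — deliver 2→1: n1:prim/v1/[x]
after 7 — timeout(2): n2:prim/v2/[x]
after 8 — deliver 2→1: n1:back/v2/[x]
after 9 — deliver 1→2: ·

yes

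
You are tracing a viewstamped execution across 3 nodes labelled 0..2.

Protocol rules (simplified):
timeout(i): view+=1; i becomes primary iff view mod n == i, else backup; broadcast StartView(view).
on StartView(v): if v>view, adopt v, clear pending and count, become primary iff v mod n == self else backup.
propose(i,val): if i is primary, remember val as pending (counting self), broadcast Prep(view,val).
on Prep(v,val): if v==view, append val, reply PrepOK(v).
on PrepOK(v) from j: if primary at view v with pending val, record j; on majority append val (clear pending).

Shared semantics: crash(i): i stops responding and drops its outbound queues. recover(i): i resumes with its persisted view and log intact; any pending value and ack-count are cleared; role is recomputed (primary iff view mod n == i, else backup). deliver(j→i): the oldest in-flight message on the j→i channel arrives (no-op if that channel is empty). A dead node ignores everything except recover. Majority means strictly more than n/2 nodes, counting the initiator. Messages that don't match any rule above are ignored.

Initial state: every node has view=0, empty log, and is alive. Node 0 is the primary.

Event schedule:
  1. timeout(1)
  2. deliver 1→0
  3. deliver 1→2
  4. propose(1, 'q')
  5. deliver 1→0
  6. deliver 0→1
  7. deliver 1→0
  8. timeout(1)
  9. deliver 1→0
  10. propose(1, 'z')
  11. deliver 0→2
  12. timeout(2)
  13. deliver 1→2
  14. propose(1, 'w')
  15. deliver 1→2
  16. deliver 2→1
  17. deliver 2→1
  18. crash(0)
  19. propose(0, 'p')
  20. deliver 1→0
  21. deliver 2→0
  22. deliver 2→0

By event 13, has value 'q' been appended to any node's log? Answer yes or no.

step 1 timeout(1): 1={prim,v=1,log=-}
step 2 deliver 1→0: 0={back,v=1,log=-}
step 3 deliver 1→2: 2={back,v=1,log=-}
step 4 propose(1,'q'): —
step 5 deliver 1→0: 0={back,v=1,log=q}
step 6 deliver 0→1: 1={prim,v=1,log=q}
step 7 deliver 1→0: —
step 8 timeout(1): 1={back,v=2,log=q}
step 9 deliver 1→0: 0={back,v=2,log=q}
step 10 propose(1,'z'): —
step 11 deliver 0→2: —
step 12 timeout(2): 2={prim,v=2,log=-}
step 13 deliver 1→2: —

yes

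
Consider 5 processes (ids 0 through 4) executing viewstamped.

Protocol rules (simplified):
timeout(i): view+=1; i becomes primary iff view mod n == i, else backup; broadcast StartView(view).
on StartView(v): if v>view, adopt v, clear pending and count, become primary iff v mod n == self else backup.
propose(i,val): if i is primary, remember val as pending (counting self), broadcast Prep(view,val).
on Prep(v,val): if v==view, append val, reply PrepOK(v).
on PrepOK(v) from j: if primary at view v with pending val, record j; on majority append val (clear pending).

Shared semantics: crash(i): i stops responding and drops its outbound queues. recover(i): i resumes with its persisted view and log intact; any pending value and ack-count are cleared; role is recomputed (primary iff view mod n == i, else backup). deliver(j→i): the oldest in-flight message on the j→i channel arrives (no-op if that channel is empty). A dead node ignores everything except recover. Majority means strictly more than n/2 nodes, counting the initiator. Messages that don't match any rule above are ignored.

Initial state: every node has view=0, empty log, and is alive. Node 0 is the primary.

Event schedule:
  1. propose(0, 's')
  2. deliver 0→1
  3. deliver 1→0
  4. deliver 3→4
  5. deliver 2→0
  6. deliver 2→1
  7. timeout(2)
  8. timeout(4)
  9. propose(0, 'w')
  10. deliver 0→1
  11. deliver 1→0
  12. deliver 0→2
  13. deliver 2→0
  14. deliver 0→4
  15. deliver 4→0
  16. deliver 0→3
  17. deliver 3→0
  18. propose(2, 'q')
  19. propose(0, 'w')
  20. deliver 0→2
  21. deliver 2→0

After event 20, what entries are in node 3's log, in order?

after 1 — propose(0,'s'): ·
after 2 — deliver 0→1: n1:back/v0/[s]
after 3 — deliver 1→0: ·
after 4 — deliver 3→4: ·
after 5 — deliver 2→0: ·
after 6 — deliver 2→1: ·
after 7 — timeout(2): n2:back/v1/[-]
after 8 — timeout(4): n4:back/v1/[-]
after 9 — propose(0,'w'): ·
after 10 — deliver 0→1: n1:back/v0/[s,w]
after 11 — deliver 1→0: ·
after 12 — deliver 0→2: ·
after 13 — deliver 2→0: n0:back/v1/[-]
after 14 — deliver 0→4: ·
after 15 — deliver 4→0: ·
after 16 — deliver 0→3: n3:back/v0/[s]
after 17 — deliver 3→0: ·
after 18 — propose(2,'q'): ·
after 19 — propose(0,'w'): ·
after 20 — deliver 0→2: ·

s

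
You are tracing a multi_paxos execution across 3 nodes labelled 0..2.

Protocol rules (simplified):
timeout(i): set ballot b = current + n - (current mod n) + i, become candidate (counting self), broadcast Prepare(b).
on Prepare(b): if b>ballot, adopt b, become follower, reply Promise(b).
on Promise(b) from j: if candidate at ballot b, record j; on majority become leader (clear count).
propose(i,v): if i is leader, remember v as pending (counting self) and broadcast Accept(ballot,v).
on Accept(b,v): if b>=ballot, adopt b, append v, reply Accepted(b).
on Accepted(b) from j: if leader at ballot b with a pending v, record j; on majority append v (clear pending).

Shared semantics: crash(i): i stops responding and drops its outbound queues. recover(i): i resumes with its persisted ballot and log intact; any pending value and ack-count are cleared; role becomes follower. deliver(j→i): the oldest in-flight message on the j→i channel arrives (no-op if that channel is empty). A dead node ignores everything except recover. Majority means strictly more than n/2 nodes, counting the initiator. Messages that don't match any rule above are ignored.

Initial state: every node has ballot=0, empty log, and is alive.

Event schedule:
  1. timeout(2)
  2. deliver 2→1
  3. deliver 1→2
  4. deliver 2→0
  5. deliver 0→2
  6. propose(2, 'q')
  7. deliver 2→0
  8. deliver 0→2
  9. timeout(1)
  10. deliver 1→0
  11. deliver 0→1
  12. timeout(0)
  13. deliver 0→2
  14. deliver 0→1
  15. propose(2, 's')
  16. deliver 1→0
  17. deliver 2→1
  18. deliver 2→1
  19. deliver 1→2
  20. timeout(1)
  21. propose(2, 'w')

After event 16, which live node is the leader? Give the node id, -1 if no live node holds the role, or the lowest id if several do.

0

e1 timeout(2): 2[cand,b=5,-]
e2 deliver 2→1: 1[foll,b=5,-]
e3 deliver 1→2: 2[lead,b=5,-]
e4 deliver 2→0: 0[foll,b=5,-]
e5 deliver 0→2: ·
e6 propose(2,'q'): ·
e7 deliver 2→0: 0[foll,b=5,q]
e8 deliver 0→2: 2[lead,b=5,q]
e9 timeout(1): 1[cand,b=7,-]
e10 deliver 1→0: 0[foll,b=7,q]
e11 deliver 0→1: 1[lead,b=7,-]
e12 timeout(0): 0[cand,b=9,q]
e13 deliver 0→2: 2[foll,b=9,q]
e14 deliver 0→1: 1[foll,b=9,-]
e15 propose(2,'s'): ·
e16 deliver 1→0: 0[lead,b=9,q]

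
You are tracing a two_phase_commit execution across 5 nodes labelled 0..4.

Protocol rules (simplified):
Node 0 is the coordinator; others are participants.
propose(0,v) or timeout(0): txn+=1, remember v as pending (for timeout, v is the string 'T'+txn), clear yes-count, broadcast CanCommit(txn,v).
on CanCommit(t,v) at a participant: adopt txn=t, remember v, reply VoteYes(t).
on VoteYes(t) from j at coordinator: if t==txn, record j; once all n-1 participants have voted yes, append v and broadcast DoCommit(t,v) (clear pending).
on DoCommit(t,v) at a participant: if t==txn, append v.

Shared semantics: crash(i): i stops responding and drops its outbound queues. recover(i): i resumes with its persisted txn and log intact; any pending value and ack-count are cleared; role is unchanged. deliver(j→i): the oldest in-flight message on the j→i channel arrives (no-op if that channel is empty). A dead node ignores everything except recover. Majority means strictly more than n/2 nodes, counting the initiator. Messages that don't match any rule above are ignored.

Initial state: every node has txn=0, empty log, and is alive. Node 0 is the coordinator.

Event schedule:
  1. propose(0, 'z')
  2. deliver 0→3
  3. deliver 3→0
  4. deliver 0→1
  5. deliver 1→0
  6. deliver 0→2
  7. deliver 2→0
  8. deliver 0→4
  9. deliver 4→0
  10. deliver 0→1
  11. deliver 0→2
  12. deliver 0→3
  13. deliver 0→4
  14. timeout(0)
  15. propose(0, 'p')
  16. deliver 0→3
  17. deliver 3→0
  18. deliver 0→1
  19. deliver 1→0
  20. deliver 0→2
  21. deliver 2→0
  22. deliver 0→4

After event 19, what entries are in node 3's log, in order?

z

e1 propose(0,'z'): 0[coor,t=1,-]
e2 deliver 0→3: 3[part,t=1,-]
e3 deliver 3→0: ·
e4 deliver 0→1: 1[part,t=1,-]
e5 deliver 1→0: ·
e6 deliver 0→2: 2[part,t=1,-]
e7 deliver 2→0: ·
e8 deliver 0→4: 4[part,t=1,-]
e9 deliver 4→0: 0[coor,t=1,z]
e10 deliver 0→1: 1[part,t=1,z]
e11 deliver 0→2: 2[part,t=1,z]
e12 deliver 0→3: 3[part,t=1,z]
e13 deliver 0→4: 4[part,t=1,z]
e14 timeout(0): 0[coor,t=2,z]
e15 propose(0,'p'): 0[coor,t=3,z]
e16 deliver 0→3: 3[part,t=2,z]
e17 deliver 3→0: ·
e18 deliver 0→1: 1[part,t=2,z]
e19 deliver 1→0: ·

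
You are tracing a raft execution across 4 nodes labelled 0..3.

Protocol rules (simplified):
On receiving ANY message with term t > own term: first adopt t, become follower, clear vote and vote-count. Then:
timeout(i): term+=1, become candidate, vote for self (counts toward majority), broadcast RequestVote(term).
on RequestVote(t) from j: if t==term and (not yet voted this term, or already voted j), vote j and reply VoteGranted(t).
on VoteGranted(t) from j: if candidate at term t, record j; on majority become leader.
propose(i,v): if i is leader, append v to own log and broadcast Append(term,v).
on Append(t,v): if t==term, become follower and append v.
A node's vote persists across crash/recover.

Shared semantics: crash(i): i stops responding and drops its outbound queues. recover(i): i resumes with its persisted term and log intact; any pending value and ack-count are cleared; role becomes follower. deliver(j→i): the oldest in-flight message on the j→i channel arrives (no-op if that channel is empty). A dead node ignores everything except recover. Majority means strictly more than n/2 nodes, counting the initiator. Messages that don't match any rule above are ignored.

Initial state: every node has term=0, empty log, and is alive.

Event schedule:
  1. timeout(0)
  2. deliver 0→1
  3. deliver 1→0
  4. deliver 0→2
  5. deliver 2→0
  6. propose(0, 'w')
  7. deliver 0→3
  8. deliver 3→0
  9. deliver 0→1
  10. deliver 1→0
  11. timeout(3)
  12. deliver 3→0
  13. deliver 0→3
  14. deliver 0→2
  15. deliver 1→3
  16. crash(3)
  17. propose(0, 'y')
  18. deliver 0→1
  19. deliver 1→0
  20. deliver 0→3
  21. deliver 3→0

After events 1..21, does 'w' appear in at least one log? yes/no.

step 1 timeout(0): 0={cand,t=1,log=-}
step 2 deliver 0→1: 1={foll,t=1,log=-}
step 3 deliver 1→0: —
step 4 deliver 0→2: 2={foll,t=1,log=-}
step 5 deliver 2→0: 0={lead,t=1,log=-}
step 6 propose(0,'w'): 0={lead,t=1,log=w}
step 7 deliver 0→3: 3={foll,t=1,log=-}
step 8 deliver 3→0: —
step 9 deliver 0→1: 1={foll,t=1,log=w}
step 10 deliver 1→0: —
step 11 timeout(3): 3={cand,t=2,log=-}
step 12 deliver 3→0: 0={foll,t=2,log=w}
step 13 deliver 0→3: —
step 14 deliver 0→2: 2={foll,t=1,log=w}
step 15 deliver 1→3: —
step 16 crash(3): 3={✗cand,t=2,log=-}
step 17 propose(0,'y'): —
step 18 deliver 0→1: —
step 19 deliver 1→0: —
step 20 deliver 0→3: —
step 21 deliver 3→0: —

yes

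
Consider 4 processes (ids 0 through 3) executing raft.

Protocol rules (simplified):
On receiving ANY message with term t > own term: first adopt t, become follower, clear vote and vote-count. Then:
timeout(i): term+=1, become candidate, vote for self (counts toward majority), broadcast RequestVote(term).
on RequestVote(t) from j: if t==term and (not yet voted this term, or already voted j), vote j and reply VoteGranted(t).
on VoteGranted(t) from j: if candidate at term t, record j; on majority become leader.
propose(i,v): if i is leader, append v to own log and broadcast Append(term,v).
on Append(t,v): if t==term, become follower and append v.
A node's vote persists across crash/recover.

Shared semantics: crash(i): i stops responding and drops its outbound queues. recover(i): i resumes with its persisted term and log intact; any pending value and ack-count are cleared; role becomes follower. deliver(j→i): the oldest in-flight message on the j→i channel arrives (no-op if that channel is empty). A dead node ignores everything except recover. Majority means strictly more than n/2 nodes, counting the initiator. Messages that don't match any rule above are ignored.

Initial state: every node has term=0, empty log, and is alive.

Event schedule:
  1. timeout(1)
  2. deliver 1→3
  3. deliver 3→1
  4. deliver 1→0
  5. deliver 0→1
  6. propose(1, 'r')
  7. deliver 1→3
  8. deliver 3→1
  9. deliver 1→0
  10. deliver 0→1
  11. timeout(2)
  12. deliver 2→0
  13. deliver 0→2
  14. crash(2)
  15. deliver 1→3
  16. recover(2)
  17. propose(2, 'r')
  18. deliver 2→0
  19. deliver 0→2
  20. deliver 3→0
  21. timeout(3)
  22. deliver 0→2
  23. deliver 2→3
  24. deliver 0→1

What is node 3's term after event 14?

step 1 timeout(1): 1={cand,t=1,log=-}
step 2 deliver 1→3: 3={foll,t=1,log=-}
step 3 deliver 3→1: —
step 4 deliver 1→0: 0={foll,t=1,log=-}
step 5 deliver 0→1: 1={lead,t=1,log=-}
step 6 propose(1,'r'): 1={lead,t=1,log=r}
step 7 deliver 1→3: 3={foll,t=1,log=r}
step 8 deliver 3→1: —
step 9 deliver 1→0: 0={foll,t=1,log=r}
step 10 deliver 0→1: —
step 11 timeout(2): 2={cand,t=1,log=-}
step 12 deliver 2→0: —
step 13 deliver 0→2: —
step 14 crash(2): 2={✗cand,t=1,log=-}

1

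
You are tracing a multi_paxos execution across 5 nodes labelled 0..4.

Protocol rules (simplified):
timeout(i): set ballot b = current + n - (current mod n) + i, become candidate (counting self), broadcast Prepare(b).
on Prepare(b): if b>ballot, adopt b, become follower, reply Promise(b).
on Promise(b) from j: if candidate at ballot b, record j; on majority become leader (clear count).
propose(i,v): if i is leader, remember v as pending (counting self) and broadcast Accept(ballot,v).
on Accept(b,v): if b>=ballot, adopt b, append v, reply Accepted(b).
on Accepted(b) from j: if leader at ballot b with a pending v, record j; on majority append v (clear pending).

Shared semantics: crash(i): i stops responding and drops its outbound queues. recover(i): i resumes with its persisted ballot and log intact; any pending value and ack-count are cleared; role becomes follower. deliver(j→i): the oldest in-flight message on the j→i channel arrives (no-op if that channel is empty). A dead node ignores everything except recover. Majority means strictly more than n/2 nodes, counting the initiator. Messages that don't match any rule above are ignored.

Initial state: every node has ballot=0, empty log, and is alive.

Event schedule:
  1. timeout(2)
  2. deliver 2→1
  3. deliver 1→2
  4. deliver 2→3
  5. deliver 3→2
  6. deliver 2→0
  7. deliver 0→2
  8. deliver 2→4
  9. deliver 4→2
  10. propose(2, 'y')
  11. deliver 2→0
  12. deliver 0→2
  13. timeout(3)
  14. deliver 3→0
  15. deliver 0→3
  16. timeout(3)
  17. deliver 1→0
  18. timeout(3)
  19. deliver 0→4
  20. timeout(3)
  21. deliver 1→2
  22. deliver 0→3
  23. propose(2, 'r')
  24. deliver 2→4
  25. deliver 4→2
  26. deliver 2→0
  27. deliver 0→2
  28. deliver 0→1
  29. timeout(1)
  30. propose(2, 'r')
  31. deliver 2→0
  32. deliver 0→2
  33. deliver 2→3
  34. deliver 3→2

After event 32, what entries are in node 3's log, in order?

after 1 — timeout(2): n2:cand/b7/[-]
after 2 — deliver 2→1: n1:foll/b7/[-]
after 3 — deliver 1→2: ·
after 4 — deliver 2→3: n3:foll/b7/[-]
after 5 — deliver 3→2: n2:lead/b7/[-]
after 6 — deliver 2→0: n0:foll/b7/[-]
after 7 — deliver 0→2: ·
after 8 — deliver 2→4: n4:foll/b7/[-]
after 9 — deliver 4→2: ·
after 10 — propose(2,'y'): ·
after 11 — deliver 2→0: n0:foll/b7/[y]
after 12 — deliver 0→2: ·
after 13 — timeout(3): n3:cand/b13/[-]
after 14 — deliver 3→0: n0:foll/b13/[y]
after 15 — deliver 0→3: ·
after 16 — timeout(3): n3:cand/b18/[-]
after 17 — deliver 1→0: ·
after 18 — timeout(3): n3:cand/b23/[-]
after 19 — deliver 0→4: ·
after 20 — timeout(3): n3:cand/b28/[-]
after 21 — deliver 1→2: ·
after 22 — deliver 0→3: ·
after 23 — propose(2,'r'): ·
after 24 — deliver 2→4: n4:foll/b7/[y]
after 25 — deliver 4→2: ·
after 26 — deliver 2→0: ·
after 27 — deliver 0→2: ·
after 28 — deliver 0→1: ·
after 29 — timeout(1): n1:cand/b11/[-]
after 30 — propose(2,'r'): ·
after 31 — deliver 2→0: ·
after 32 — deliver 0→2: ·

empty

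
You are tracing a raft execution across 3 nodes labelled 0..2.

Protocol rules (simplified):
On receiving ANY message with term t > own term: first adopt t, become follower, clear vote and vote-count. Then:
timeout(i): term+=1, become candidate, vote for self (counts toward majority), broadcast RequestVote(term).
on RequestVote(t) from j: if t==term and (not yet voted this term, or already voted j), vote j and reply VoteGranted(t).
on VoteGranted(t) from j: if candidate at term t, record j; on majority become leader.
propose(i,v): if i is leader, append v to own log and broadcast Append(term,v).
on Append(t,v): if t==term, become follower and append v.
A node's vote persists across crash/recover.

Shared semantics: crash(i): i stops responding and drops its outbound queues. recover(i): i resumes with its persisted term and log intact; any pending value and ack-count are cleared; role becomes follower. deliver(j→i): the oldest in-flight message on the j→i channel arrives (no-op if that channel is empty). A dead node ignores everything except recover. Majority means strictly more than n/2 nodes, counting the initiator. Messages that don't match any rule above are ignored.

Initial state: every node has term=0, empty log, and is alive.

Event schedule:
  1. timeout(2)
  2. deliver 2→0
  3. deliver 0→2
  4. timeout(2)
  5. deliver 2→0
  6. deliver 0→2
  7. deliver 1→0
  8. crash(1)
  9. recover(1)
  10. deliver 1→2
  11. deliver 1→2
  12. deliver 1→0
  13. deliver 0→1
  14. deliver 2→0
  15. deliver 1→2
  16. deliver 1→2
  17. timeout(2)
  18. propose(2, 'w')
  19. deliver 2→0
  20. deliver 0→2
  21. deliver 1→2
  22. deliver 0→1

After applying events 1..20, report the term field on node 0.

3

step 1 timeout(2): 2={cand,t=1,log=-}
step 2 deliver 2→0: 0={foll,t=1,log=-}
step 3 deliver 0→2: 2={lead,t=1,log=-}
step 4 timeout(2): 2={cand,t=2,log=-}
step 5 deliver 2→0: 0={foll,t=2,log=-}
step 6 deliver 0→2: 2={lead,t=2,log=-}
step 7 deliver 1→0: —
step 8 crash(1): 1={✗foll,t=0,log=-}
step 9 recover(1): 1={foll,t=0,log=-}
step 10 deliver 1→2: —
step 11 deliver 1→2: —
step 12 deliver 1→0: —
step 13 deliver 0→1: —
step 14 deliver 2→0: —
step 15 deliver 1→2: —
step 16 deliver 1→2: —
step 17 timeout(2): 2={cand,t=3,log=-}
step 18 propose(2,'w'): —
step 19 deliver 2→0: 0={foll,t=3,log=-}
step 20 deliver 0→2: 2={lead,t=3,log=-}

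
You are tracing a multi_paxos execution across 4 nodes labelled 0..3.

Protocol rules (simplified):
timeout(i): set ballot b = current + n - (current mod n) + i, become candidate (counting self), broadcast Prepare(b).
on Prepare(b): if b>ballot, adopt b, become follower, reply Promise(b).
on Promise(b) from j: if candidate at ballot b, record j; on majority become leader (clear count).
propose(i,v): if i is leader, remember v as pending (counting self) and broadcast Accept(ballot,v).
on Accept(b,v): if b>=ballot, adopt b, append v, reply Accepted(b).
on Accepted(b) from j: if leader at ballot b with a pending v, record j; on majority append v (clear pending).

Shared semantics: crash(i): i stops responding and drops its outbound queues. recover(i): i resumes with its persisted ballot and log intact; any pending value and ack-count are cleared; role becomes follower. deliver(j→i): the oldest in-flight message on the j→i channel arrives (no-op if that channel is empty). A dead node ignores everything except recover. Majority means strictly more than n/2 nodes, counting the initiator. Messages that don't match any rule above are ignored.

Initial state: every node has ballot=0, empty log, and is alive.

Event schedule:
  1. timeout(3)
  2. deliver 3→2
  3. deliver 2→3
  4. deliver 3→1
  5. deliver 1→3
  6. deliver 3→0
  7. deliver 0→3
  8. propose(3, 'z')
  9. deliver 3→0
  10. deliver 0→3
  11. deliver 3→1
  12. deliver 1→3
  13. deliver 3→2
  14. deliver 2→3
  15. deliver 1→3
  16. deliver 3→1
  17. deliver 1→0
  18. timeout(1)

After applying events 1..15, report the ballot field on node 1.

7

step 1 timeout(3): 3={cand,b=7,log=-}
step 2 deliver 3→2: 2={foll,b=7,log=-}
step 3 deliver 2→3: —
step 4 deliver 3→1: 1={foll,b=7,log=-}
step 5 deliver 1→3: 3={lead,b=7,log=-}
step 6 deliver 3→0: 0={foll,b=7,log=-}
step 7 deliver 0→3: —
step 8 propose(3,'z'): —
step 9 deliver 3→0: 0={foll,b=7,log=z}
step 10 deliver 0→3: —
step 11 deliver 3→1: 1={foll,b=7,log=z}
step 12 deliver 1→3: 3={lead,b=7,log=z}
step 13 deliver 3→2: 2={foll,b=7,log=z}
step 14 deliver 2→3: —
step 15 deliver 1→3: —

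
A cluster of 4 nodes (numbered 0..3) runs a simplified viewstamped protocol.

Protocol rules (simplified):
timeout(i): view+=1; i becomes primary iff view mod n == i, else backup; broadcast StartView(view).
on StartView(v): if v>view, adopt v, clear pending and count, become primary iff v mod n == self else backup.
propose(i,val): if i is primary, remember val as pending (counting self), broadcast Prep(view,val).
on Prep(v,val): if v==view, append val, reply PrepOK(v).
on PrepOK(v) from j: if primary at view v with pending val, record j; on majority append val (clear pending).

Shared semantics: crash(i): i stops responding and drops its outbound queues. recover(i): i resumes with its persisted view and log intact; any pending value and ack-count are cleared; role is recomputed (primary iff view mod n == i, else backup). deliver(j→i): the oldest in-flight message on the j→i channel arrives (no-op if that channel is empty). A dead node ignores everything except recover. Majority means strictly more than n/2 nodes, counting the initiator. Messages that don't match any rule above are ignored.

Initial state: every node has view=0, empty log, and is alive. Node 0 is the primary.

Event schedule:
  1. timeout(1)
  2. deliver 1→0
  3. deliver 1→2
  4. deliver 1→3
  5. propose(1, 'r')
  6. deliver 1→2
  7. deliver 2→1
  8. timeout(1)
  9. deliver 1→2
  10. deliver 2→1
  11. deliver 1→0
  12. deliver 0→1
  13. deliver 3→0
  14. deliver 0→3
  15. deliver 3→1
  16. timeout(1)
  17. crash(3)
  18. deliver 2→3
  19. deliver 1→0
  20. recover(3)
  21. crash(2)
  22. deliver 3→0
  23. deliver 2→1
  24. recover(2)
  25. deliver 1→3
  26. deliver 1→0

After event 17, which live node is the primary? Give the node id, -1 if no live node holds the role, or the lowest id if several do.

2

after 1 — timeout(1): n1:prim/v1/[-]
after 2 — deliver 1→0: n0:back/v1/[-]
after 3 — deliver 1→2: n2:back/v1/[-]
after 4 — deliver 1→3: n3:back/v1/[-]
after 5 — propose(1,'r'): ·
after 6 — deliver 1→2: n2:back/v1/[r]
after 7 — deliver 2→1: ·
after 8 — timeout(1): n1:back/v2/[-]
after 9 — deliver 1→2: n2:prim/v2/[r]
after 10 — deliver 2→1: ·
after 11 — deliver 1→0: n0:back/v1/[r]
after 12 — deliver 0→1: ·
after 13 — deliver 3→0: ·
after 14 — deliver 0→3: ·
after 15 — deliver 3→1: ·
after 16 — timeout(1): n1:back/v3/[-]
after 17 — crash(3): n3:✗back/v1/[-]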